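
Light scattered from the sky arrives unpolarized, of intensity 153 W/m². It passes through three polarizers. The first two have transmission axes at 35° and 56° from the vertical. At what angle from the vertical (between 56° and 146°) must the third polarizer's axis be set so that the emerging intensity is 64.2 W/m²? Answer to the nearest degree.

Unpolarized light through the first polarizer → I₁ = ½ I₀, now polarized at 35°.
I₂ = I₁ cos²(56° − 35°) = 0.5 I₀ · cos²(21°) = 0.4358 I₀.
Target fraction: 64.2 / 153 W/m² = 0.4196 of I₀.
Need I₃/I₀ = 0.4196, so cos²(θ − 56°) = 0.4196 / 0.4358 = 0.9629.
θ − 56° = arccos(√0.9629) = 11.1°, giving θ ≈ 56 + 11.1 = 67.1°.

θ ≈ 67°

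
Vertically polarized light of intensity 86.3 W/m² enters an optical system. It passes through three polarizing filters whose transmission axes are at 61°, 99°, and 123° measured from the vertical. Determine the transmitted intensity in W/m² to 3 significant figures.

I ≈ 10.5 W/m²

By Malus's law, I₁ = 86.3 W/m² · cos²(61°) = 20.28 W/m².
I₂ = I₁ · cos²(38°) = 20.28 · 0.621 = 12.6 W/m².
I₃ = I₂ · cos²(24°) = 12.6 · 0.8346 = 10.51 W/m².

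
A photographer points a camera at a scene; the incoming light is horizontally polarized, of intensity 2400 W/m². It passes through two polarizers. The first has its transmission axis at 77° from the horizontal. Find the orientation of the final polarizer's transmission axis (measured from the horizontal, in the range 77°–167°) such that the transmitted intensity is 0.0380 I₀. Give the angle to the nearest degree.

I₁ = I₀ cos²(77° − 0°) = I₀ cos²(77°) = 0.0506 I₀.
Need I₂/I₀ = 0.038, so cos²(θ − 77°) = 0.038 / 0.0506 = 0.7509.
θ − 77° = arccos(√0.7509) = 29.9°, giving θ ≈ 77 + 29.9 = 106.9°.

θ ≈ 107°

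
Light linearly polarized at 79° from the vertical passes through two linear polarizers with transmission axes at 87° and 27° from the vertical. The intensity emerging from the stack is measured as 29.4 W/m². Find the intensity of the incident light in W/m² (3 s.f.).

I₀ ≈ 120 W/m²

I₁ = I₀ cos²(87° − 79°) = I₀ cos²(8°) = 0.9806 I₀.
I₂ = I₁ cos²(27° − 87°) = 0.9806 I₀ · cos²(60°) = 0.2452 I₀.
So 29.4 W/m² = 0.2452 I₀, giving I₀ = 29.4/0.2452 = 119.9 W/m².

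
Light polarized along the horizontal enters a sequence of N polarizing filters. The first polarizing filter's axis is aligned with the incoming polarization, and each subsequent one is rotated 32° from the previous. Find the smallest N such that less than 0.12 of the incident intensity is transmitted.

N = 8

First polarizer is aligned with the polarization: full transmission.
Each further stage multiplies by cos²(32°) = 0.7192.
After N polarizers: T = 0.7192^(N−1). Require T < 0.12 ⇒ N−1 > ln(0.12)/ln(0.7192) = 6.43, so N−1 ≥ 7 and N = 8.
Check: N=8 gives T = 0.09951 < 0.12; N=7 gives T = 0.1384.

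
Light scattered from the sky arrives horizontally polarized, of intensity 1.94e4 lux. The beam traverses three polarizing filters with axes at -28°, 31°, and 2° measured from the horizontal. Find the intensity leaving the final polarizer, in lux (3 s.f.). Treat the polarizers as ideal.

By Malus's law, I₁ = 1.94e4 lux · cos²(28°) = 1.512e+04 lux.
I₂ = I₁ · cos²(59°) = 1.512e+04 · 0.2653 = 4012 lux.
I₃ = I₂ · cos²(29°) = 4012 · 0.765 = 3069 lux.

I ≈ 3070 lux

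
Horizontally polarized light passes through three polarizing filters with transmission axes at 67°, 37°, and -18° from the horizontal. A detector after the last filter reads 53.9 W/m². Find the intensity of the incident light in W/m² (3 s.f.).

I₁ = I₀ cos²(67° − 0°) = I₀ cos²(67°) = 0.1527 I₀.
I₂ = I₁ cos²(37° − 67°) = 0.1527 I₀ · cos²(30°) = 0.1145 I₀.
I₃ = I₂ cos²(-18° − 37°) = 0.1145 I₀ · cos²(55°) = 0.03767 I₀.
So 53.9 W/m² = 0.03767 I₀, giving I₀ = 53.9/0.03767 = 1431 W/m².

I₀ ≈ 1430 W/m²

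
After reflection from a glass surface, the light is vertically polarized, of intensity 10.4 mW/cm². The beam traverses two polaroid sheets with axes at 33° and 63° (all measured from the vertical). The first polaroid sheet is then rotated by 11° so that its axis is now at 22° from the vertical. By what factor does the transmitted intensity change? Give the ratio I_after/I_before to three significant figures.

Before rotation:
I₁ = I₀ cos²(33° − 0°) = I₀ cos²(33°) = 0.7034 I₀.
I₂ = I₁ cos²(63° − 33°) = 0.7034 I₀ · cos²(30°) = 0.5275 I₀.
After rotation:
I₁ = I₀ cos²(22° − 0°) = I₀ cos²(22°) = 0.8597 I₀.
I₂ = I₁ cos²(63° − 22°) = 0.8597 I₀ · cos²(41°) = 0.4897 I₀.
Ratio = 0.4897 / 0.5275 = 0.9282.

I_new/I_old ≈ 0.928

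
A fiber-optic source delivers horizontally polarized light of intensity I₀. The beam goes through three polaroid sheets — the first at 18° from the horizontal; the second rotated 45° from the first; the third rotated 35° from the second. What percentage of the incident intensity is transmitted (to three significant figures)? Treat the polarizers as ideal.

I₁ = I₀ cos²(18° − 0°) = I₀ cos²(18°) = 0.9045 I₀.
I₂ = I₁ cos²(45°) = 0.9045 · 0.5 I₀ = 0.4523 I₀.
I₃ = I₂ cos²(35°) = 0.4523 · 0.671 I₀ = 0.3035 I₀.
That is 30.35% of the incident intensity.

≈ 30.3%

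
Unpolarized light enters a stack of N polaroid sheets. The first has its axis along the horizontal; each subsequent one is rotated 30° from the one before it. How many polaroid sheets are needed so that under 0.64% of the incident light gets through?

First polarizer halves the unpolarized light: factor 1/2.
Each further stage multiplies by cos²(30°) = 0.75.
After N polarizers: T = 0.5·0.75^(N−1). Require T < 0.0064 ⇒ N−1 > ln(0.0064/0.5)/ln(0.75) = 15.15, so N−1 ≥ 16 and N = 17.
Check: N=17 gives T = 0.005011 < 0.0064; N=16 gives T = 0.006682.

N = 17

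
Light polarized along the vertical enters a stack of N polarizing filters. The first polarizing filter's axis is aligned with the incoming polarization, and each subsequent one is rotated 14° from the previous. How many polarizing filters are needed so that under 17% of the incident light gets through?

First polarizer is aligned with the polarization: full transmission.
Each further stage multiplies by cos²(14°) = 0.9415.
After N polarizers: T = 0.9415^(N−1). Require T < 0.17 ⇒ N−1 > ln(0.17)/ln(0.9415) = 29.38, so N−1 ≥ 30 and N = 31.
Check: N=31 gives T = 0.1638 < 0.17; N=30 gives T = 0.174.

N = 31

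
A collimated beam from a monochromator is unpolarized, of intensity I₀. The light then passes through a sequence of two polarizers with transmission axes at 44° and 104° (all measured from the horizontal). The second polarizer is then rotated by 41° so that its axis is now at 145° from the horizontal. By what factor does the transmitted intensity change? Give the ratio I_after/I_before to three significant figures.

Before rotation:
Unpolarized light through the first polarizer → I₁ = ½ I₀, now polarized at 44°.
I₂ = I₁ cos²(104° − 44°) = 0.5 I₀ · cos²(60°) = 0.125 I₀.
After rotation:
Unpolarized light through the first polarizer → I₁ = ½ I₀, now polarized at 44°.
Angle between axes 1 and 2: 79°. I₂ = 0.5 I₀ · cos²(79°) = 0.0182 I₀.
Ratio = 0.0182 / 0.125 = 0.1456.

I_new/I_old ≈ 0.146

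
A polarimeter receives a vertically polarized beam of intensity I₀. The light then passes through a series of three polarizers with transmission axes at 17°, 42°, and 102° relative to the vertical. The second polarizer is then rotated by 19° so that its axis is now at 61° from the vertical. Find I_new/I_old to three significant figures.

I_new/I_old ≈ 1.44

Before rotation:
I₁ = I₀ cos²(17° − 0°) = I₀ cos²(17°) = 0.9145 I₀.
I₂ = I₁ cos²(42° − 17°) = 0.9145 I₀ · cos²(25°) = 0.7512 I₀.
I₃ = I₂ cos²(102° − 42°) = 0.7512 I₀ · cos²(60°) = 0.1878 I₀.
After rotation:
I₁ = I₀ cos²(17° − 0°) = I₀ cos²(17°) = 0.9145 I₀.
I₂ = I₁ cos²(61° − 17°) = 0.9145 I₀ · cos²(44°) = 0.4732 I₀.
I₃ = I₂ cos²(102° − 61°) = 0.4732 I₀ · cos²(41°) = 0.2695 I₀.
Ratio = 0.2695 / 0.1878 = 1.435.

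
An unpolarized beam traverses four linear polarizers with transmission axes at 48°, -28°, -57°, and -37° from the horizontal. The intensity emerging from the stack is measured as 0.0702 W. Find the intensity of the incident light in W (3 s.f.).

I₀ ≈ 3.55 W

Unpolarized light through the first polarizer → I₁ = ½ I₀, now polarized at 48°.
I₂ = I₁ cos²(-28° − 48°) = 0.5 I₀ · cos²(76°) = 0.02926 I₀.
I₃ = I₂ cos²(-57° + 28°) = 0.02926 I₀ · cos²(29°) = 0.02239 I₀.
I₄ = I₃ cos²(-37° + 57°) = 0.02239 I₀ · cos²(20°) = 0.01977 I₀.
So 0.0702 W = 0.01977 I₀, giving I₀ = 0.0702/0.01977 = 3.551 W.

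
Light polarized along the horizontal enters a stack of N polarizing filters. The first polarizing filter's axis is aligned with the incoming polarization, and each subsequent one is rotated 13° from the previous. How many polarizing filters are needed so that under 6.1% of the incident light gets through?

N = 55

First polarizer is aligned with the polarization: full transmission.
Each further stage multiplies by cos²(13°) = 0.9494.
After N polarizers: T = 0.9494^(N−1). Require T < 0.061 ⇒ N−1 > ln(0.061)/ln(0.9494) = 53.86, so N−1 ≥ 54 and N = 55.
Check: N=55 gives T = 0.06056 < 0.061; N=54 gives T = 0.06379.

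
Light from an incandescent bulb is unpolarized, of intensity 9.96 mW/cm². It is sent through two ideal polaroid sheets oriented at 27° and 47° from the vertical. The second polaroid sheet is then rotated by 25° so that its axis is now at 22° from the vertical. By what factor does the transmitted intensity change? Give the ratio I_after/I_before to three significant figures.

I_new/I_old ≈ 1.12

Before rotation:
Unpolarized light through the first polarizer → I₁ = ½ I₀, now polarized at 27°.
I₂ = I₁ cos²(47° − 27°) = 0.5 I₀ · cos²(20°) = 0.4415 I₀.
After rotation:
Unpolarized light through the first polarizer → I₁ = ½ I₀, now polarized at 27°.
I₂ = I₁ cos²(22° − 27°) = 0.5 I₀ · cos²(5°) = 0.4962 I₀.
Ratio = 0.4962 / 0.4415 = 1.124.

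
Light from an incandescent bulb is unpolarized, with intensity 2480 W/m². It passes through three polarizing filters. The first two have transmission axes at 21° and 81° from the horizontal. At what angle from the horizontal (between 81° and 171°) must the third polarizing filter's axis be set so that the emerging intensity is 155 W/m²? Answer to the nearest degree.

Unpolarized light through the first polarizer → I₁ = ½ I₀, now polarized at 21°.
I₂ = I₁ cos²(81° − 21°) = 0.5 I₀ · cos²(60°) = 0.125 I₀.
Target fraction: 155 / 2480 W/m² = 0.0625 of I₀.
Need I₃/I₀ = 0.0625, so cos²(θ − 81°) = 0.0625 / 0.125 = 0.5.
θ − 81° = arccos(√0.5) = 45.0°, giving θ ≈ 81 + 45.0 = 126.0°.

θ ≈ 126°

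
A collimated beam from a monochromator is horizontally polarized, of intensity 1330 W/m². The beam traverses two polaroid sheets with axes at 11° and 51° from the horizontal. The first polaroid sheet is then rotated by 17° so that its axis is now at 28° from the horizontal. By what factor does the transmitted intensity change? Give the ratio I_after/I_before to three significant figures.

Before rotation:
I₁ = I₀ cos²(11° − 0°) = I₀ cos²(11°) = 0.9636 I₀.
I₂ = I₁ cos²(51° − 11°) = 0.9636 I₀ · cos²(40°) = 0.5655 I₀.
After rotation:
I₁ = I₀ cos²(28° − 0°) = I₀ cos²(28°) = 0.7796 I₀.
I₂ = I₁ cos²(51° − 28°) = 0.7796 I₀ · cos²(23°) = 0.6606 I₀.
Ratio = 0.6606 / 0.5655 = 1.168.

I_new/I_old ≈ 1.17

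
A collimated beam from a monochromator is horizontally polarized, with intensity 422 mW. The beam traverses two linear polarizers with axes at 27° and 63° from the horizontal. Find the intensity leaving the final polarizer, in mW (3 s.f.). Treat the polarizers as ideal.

I ≈ 219 mW

By Malus's law, I₁ = 422 mW · cos²(27°) = 335 mW.
I₂ = I₁ · cos²(36°) = 335 · 0.6545 = 219.3 mW.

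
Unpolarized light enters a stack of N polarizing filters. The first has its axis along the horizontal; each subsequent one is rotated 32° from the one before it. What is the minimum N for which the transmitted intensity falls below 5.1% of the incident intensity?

N = 8

First polarizer halves the unpolarized light: factor 1/2.
Each further stage multiplies by cos²(32°) = 0.7192.
After N polarizers: T = 0.5·0.7192^(N−1). Require T < 0.051 ⇒ N−1 > ln(0.051/0.5)/ln(0.7192) = 6.93, so N−1 ≥ 7 and N = 8.
Check: N=8 gives T = 0.04976 < 0.051; N=7 gives T = 0.06919.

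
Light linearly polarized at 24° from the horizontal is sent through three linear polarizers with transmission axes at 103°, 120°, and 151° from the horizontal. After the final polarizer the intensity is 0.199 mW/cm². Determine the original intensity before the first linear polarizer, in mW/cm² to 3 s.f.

I₀ ≈ 8.13 mW/cm²

By Malus's law, I₁ = I₀ cos²(103° − 24°) = I₀ cos²(79°) = 0.03641 I₀.
I₂ = I₁ cos²(120° − 103°) = 0.03641 I₀ · cos²(17°) = 0.0333 I₀.
I₃ = I₂ cos²(151° − 120°) = 0.0333 I₀ · cos²(31°) = 0.02446 I₀.
So 0.199 mW/cm² = 0.02446 I₀, giving I₀ = 0.199/0.02446 = 8.135 mW/cm².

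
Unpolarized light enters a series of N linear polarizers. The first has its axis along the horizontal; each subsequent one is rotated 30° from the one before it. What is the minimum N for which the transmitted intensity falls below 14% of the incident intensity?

First polarizer halves the unpolarized light: factor 1/2.
Each further stage multiplies by cos²(30°) = 0.75.
After N polarizers: T = 0.5·0.75^(N−1). Require T < 0.14 ⇒ N−1 > ln(0.14/0.5)/ln(0.75) = 4.42, so N−1 ≥ 5 and N = 6.
Check: N=6 gives T = 0.1187 < 0.14; N=5 gives T = 0.1582.

N = 6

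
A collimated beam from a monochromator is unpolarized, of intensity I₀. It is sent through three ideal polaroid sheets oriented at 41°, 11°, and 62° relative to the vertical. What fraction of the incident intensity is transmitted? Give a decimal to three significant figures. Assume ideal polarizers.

≈ 0.149 I₀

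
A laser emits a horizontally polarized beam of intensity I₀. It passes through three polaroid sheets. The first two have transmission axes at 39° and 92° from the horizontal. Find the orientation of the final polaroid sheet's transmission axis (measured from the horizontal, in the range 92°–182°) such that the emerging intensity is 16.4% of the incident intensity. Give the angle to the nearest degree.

I₁ = I₀ cos²(39° − 0°) = I₀ cos²(39°) = 0.604 I₀.
I₂ = I₁ cos²(92° − 39°) = 0.604 I₀ · cos²(53°) = 0.2187 I₀.
Need I₃/I₀ = 0.164, so cos²(θ − 92°) = 0.164 / 0.2187 = 0.7497.
θ − 92° = arccos(√0.7497) = 30.0°, giving θ ≈ 92 + 30.0 = 122.0°.

θ ≈ 122°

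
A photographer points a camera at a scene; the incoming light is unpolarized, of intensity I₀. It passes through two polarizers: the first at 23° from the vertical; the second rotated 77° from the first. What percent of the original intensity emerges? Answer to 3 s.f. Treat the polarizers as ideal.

≈ 2.53%

Unpolarized light through the first polarizer → I₁ = ½ I₀, now polarized at 23°.
I₂ = I₁ cos²(77°) = 0.5 · 0.0506 I₀ = 0.0253 I₀.
That is 2.53% of the incident intensity.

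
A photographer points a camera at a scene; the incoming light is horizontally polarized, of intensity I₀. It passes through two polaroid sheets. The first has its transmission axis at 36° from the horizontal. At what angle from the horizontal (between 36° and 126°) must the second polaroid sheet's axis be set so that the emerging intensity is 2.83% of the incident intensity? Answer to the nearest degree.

θ ≈ 114°

I₁ = I₀ cos²(36° − 0°) = I₀ cos²(36°) = 0.6545 I₀.
Need I₂/I₀ = 0.0283, so cos²(θ − 36°) = 0.0283 / 0.6545 = 0.04324.
θ − 36° = arccos(√0.04324) = 78.0°, giving θ ≈ 36 + 78.0 = 114.0°.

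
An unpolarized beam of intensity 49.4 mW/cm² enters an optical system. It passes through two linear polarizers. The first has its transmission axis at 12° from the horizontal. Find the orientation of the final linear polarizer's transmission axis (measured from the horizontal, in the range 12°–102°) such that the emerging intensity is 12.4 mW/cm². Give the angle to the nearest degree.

θ ≈ 57°

Unpolarized light through the first polarizer → I₁ = ½ I₀, now polarized at 12°.
Target fraction: 12.4 / 49.4 mW/cm² = 0.251 of I₀.
Need I₂/I₀ = 0.251, so cos²(θ − 12°) = 0.251 / 0.5 = 0.502.
θ − 12° = arccos(√0.502) = 44.9°, giving θ ≈ 12 + 44.9 = 56.9°.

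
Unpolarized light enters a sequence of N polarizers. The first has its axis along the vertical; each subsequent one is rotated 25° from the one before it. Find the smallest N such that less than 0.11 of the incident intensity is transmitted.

First polarizer halves the unpolarized light: factor 1/2.
Each further stage multiplies by cos²(25°) = 0.8214.
After N polarizers: T = 0.5·0.8214^(N−1). Require T < 0.11 ⇒ N−1 > ln(0.11/0.5)/ln(0.8214) = 7.70, so N−1 ≥ 8 and N = 9.
Check: N=9 gives T = 0.1036 < 0.11; N=8 gives T = 0.1261.

N = 9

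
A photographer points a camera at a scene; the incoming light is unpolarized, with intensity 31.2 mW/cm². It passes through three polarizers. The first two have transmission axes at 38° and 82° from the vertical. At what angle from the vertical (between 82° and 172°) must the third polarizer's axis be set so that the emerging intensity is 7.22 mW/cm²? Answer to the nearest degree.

θ ≈ 101°

Unpolarized light through the first polarizer → I₁ = ½ I₀, now polarized at 38°.
I₂ = I₁ cos²(82° − 38°) = 0.5 I₀ · cos²(44°) = 0.2587 I₀.
Target fraction: 7.22 / 31.2 mW/cm² = 0.2314 of I₀.
Need I₃/I₀ = 0.2314, so cos²(θ − 82°) = 0.2314 / 0.2587 = 0.8944.
θ − 82° = arccos(√0.8944) = 19.0°, giving θ ≈ 82 + 19.0 = 101.0°.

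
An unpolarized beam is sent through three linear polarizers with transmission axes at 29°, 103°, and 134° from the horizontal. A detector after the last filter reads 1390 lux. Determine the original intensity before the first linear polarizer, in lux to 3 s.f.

I₀ ≈ 4.98e4 lux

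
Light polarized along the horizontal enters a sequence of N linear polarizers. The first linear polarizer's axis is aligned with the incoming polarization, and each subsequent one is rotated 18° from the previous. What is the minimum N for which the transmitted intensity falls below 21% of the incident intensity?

N = 17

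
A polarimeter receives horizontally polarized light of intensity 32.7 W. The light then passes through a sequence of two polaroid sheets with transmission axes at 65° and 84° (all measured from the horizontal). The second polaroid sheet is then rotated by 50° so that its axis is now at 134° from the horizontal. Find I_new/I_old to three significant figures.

Before rotation:
I₁ = I₀ cos²(65° − 0°) = I₀ cos²(65°) = 0.1786 I₀.
I₂ = I₁ cos²(84° − 65°) = 0.1786 I₀ · cos²(19°) = 0.1597 I₀.
After rotation:
I₁ = I₀ cos²(65° − 0°) = I₀ cos²(65°) = 0.1786 I₀.
I₂ = I₁ cos²(134° − 65°) = 0.1786 I₀ · cos²(69°) = 0.02294 I₀.
Ratio = 0.02294 / 0.1597 = 0.1437.

I_new/I_old ≈ 0.144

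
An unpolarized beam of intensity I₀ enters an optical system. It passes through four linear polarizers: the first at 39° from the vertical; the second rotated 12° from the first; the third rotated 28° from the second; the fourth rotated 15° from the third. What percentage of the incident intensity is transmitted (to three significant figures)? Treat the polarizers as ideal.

≈ 34.8%

Unpolarized light through the first polarizer → I₁ = ½ I₀, now polarized at 39°.
I₂ = I₁ cos²(12°) = 0.5 · 0.9568 I₀ = 0.4784 I₀.
I₃ = I₂ cos²(28°) = 0.4784 · 0.7796 I₀ = 0.3729 I₀.
I₄ = I₃ cos²(15°) = 0.3729 · 0.933 I₀ = 0.348 I₀.
That is 34.8% of the incident intensity.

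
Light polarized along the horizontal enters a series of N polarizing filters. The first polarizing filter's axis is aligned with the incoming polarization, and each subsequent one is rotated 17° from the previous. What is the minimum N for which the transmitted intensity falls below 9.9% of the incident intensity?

First polarizer is aligned with the polarization: full transmission.
Each further stage multiplies by cos²(17°) = 0.9145.
After N polarizers: T = 0.9145^(N−1). Require T < 0.099 ⇒ N−1 > ln(0.099)/ln(0.9145) = 25.88, so N−1 ≥ 26 and N = 27.
Check: N=27 gives T = 0.09795 < 0.099; N=26 gives T = 0.1071.

N = 27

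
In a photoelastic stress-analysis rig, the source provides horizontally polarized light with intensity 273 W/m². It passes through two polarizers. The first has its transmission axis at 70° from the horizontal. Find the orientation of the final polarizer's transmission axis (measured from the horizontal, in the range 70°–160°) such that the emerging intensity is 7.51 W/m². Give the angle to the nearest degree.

θ ≈ 131°

By Malus's law, I₁ = I₀ cos²(70° − 0°) = I₀ cos²(70°) = 0.117 I₀.
Target fraction: 7.51 / 273 W/m² = 0.02751 of I₀.
Need I₂/I₀ = 0.02751, so cos²(θ − 70°) = 0.02751 / 0.117 = 0.2352.
θ − 70° = arccos(√0.2352) = 61.0°, giving θ ≈ 70 + 61.0 = 131.0°.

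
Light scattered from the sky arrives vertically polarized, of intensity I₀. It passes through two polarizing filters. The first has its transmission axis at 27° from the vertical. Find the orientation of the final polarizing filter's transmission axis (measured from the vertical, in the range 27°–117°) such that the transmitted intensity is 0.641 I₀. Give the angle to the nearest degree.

I₁ = I₀ cos²(27° − 0°) = I₀ cos²(27°) = 0.7939 I₀.
Need I₂/I₀ = 0.641, so cos²(θ − 27°) = 0.641 / 0.7939 = 0.8074.
θ − 27° = arccos(√0.8074) = 26.0°, giving θ ≈ 27 + 26.0 = 53.0°.

θ ≈ 53°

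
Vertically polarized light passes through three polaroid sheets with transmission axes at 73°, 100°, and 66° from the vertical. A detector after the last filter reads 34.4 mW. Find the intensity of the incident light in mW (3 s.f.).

I₀ ≈ 738 mW

I₁ = I₀ cos²(73° − 0°) = I₀ cos²(73°) = 0.08548 I₀.
I₂ = I₁ cos²(100° − 73°) = 0.08548 I₀ · cos²(27°) = 0.06786 I₀.
I₃ = I₂ cos²(66° − 100°) = 0.06786 I₀ · cos²(34°) = 0.04664 I₀.
So 34.4 mW = 0.04664 I₀, giving I₀ = 34.4/0.04664 = 737.5 mW.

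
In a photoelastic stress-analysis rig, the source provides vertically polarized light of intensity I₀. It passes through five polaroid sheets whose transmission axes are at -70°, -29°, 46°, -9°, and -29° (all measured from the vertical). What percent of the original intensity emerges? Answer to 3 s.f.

≈ 0.130%

I₁ = I₀ cos²(-70° − 0°) = I₀ cos²(70°) = 0.117 I₀.
I₂ = I₁ cos²(-29° + 70°) = 0.117 I₀ · cos²(41°) = 0.06663 I₀.
I₃ = I₂ cos²(46° + 29°) = 0.06663 I₀ · cos²(75°) = 0.004463 I₀.
I₄ = I₃ cos²(-9° − 46°) = 0.004463 I₀ · cos²(55°) = 0.001468 I₀.
I₅ = I₄ cos²(-29° + 9°) = 0.001468 I₀ · cos²(20°) = 0.001297 I₀.
That is 0.1297% of the incident intensity.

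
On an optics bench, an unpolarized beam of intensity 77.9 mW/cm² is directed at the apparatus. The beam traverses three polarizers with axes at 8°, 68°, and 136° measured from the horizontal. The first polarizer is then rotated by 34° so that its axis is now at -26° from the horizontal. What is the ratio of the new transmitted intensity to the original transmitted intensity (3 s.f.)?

I_new/I_old ≈ 0.0195

Before rotation:
Unpolarized light through the first polarizer → I₁ = ½ I₀, now polarized at 8°.
I₂ = I₁ cos²(68° − 8°) = 0.5 I₀ · cos²(60°) = 0.125 I₀.
I₃ = I₂ cos²(136° − 68°) = 0.125 I₀ · cos²(68°) = 0.01754 I₀.
After rotation:
Unpolarized light through the first polarizer → I₁ = ½ I₀, now polarized at -26°.
Angle between axes 1 and 2: 86°. I₂ = 0.5 I₀ · cos²(86°) = 0.002433 I₀.
I₃ = I₂ cos²(136° − 68°) = 0.002433 I₀ · cos²(68°) = 0.0003414 I₀.
Ratio = 0.0003414 / 0.01754 = 0.01946.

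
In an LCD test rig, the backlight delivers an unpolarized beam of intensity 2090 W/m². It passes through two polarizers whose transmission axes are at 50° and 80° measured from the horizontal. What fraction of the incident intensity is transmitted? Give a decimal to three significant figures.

I/I₀ ≈ 0.375

Unpolarized light through the first polarizer → I₁ = 2090 W/m²/2 = 1045 W/m², polarized at 50°.
I₂ = I₁ · cos²(30°) = 1045 · 0.75 = 783.8 W/m².
Transmitted fraction = 0.375.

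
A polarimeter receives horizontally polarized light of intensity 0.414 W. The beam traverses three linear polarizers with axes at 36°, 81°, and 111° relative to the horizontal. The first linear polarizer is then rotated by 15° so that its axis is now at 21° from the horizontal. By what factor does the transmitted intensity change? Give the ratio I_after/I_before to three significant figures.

Before rotation:
I₁ = I₀ cos²(36° − 0°) = I₀ cos²(36°) = 0.6545 I₀.
I₂ = I₁ cos²(81° − 36°) = 0.6545 I₀ · cos²(45°) = 0.3273 I₀.
I₃ = I₂ cos²(111° − 81°) = 0.3273 I₀ · cos²(30°) = 0.2454 I₀.
After rotation:
I₁ = I₀ cos²(21° − 0°) = I₀ cos²(21°) = 0.8716 I₀.
I₂ = I₁ cos²(81° − 21°) = 0.8716 I₀ · cos²(60°) = 0.2179 I₀.
I₃ = I₂ cos²(111° − 81°) = 0.2179 I₀ · cos²(30°) = 0.1634 I₀.
Ratio = 0.1634 / 0.2454 = 0.6658.

I_new/I_old ≈ 0.666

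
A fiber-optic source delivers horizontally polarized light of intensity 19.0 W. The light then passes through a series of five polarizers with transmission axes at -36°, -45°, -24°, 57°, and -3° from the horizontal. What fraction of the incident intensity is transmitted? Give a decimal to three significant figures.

I/I₀ ≈ 0.00340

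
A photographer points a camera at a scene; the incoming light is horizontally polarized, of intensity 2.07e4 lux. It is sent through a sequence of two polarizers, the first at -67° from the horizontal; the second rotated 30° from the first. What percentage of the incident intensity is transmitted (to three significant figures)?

By Malus's law, I₁ = 2.07e4 lux · cos²(67°) = 3160 lux.
I₂ = I₁ · cos²(30°) = 3160 · 0.75 = 2370 lux.
That is 11.45% of the incident intensity.

≈ 11.5%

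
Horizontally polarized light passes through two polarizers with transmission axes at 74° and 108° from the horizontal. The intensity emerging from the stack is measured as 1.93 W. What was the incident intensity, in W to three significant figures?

I₀ ≈ 37.0 W

I₁ = I₀ cos²(74° − 0°) = I₀ cos²(74°) = 0.07598 I₀.
I₂ = I₁ cos²(108° − 74°) = 0.07598 I₀ · cos²(34°) = 0.05222 I₀.
So 1.93 W = 0.05222 I₀, giving I₀ = 1.93/0.05222 = 36.96 W.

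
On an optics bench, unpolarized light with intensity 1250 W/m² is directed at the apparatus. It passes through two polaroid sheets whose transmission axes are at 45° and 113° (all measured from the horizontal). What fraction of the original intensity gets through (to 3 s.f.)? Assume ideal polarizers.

I/I₀ ≈ 0.0702

Unpolarized light through the first polarizer → I₁ = 1250 W/m²/2 = 625 W/m², polarized at 45°.
I₂ = I₁ · cos²(68°) = 625 · 0.1403 = 87.71 W/m².
Transmitted fraction = 0.07017.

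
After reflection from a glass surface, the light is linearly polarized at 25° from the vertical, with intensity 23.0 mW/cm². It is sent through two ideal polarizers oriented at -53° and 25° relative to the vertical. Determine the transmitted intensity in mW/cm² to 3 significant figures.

I ≈ 0.0430 mW/cm²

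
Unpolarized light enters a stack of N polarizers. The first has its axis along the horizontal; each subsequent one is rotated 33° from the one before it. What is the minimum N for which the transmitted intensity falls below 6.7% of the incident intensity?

First polarizer halves the unpolarized light: factor 1/2.
Each further stage multiplies by cos²(33°) = 0.7034.
After N polarizers: T = 0.5·0.7034^(N−1). Require T < 0.067 ⇒ N−1 > ln(0.067/0.5)/ln(0.7034) = 5.71, so N−1 ≥ 6 and N = 7.
Check: N=7 gives T = 0.06054 < 0.067; N=6 gives T = 0.08608.

N = 7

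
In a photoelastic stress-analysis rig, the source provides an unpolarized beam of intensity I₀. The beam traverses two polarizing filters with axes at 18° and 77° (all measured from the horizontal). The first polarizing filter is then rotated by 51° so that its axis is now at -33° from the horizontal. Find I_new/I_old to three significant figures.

Before rotation:
Unpolarized light through the first polarizer → I₁ = ½ I₀, now polarized at 18°.
I₂ = I₁ cos²(77° − 18°) = 0.5 I₀ · cos²(59°) = 0.1326 I₀.
After rotation:
Unpolarized light through the first polarizer → I₁ = ½ I₀, now polarized at -33°.
Angle between axes 1 and 2: 70°. I₂ = 0.5 I₀ · cos²(70°) = 0.05849 I₀.
Ratio = 0.05849 / 0.1326 = 0.441.

I_new/I_old ≈ 0.441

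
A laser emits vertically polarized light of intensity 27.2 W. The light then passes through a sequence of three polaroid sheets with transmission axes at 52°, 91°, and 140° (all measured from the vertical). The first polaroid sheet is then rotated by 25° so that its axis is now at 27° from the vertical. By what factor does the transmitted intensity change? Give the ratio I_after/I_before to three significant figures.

I_new/I_old ≈ 0.666

Before rotation:
By Malus's law, I₁ = I₀ cos²(52° − 0°) = I₀ cos²(52°) = 0.379 I₀.
I₂ = I₁ cos²(91° − 52°) = 0.379 I₀ · cos²(39°) = 0.2289 I₀.
I₃ = I₂ cos²(140° − 91°) = 0.2289 I₀ · cos²(49°) = 0.09853 I₀.
After rotation:
I₁ = I₀ cos²(27° − 0°) = I₀ cos²(27°) = 0.7939 I₀.
I₂ = I₁ cos²(91° − 27°) = 0.7939 I₀ · cos²(64°) = 0.1526 I₀.
I₃ = I₂ cos²(140° − 91°) = 0.1526 I₀ · cos²(49°) = 0.06566 I₀.
Ratio = 0.06566 / 0.09853 = 0.6664.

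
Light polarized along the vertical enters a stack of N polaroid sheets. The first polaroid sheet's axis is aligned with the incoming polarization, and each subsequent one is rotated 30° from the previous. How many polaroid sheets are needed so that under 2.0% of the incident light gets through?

First polarizer is aligned with the polarization: full transmission.
Each further stage multiplies by cos²(30°) = 0.75.
After N polarizers: T = 0.75^(N−1). Require T < 0.020 ⇒ N−1 > ln(0.020)/ln(0.75) = 13.60, so N−1 ≥ 14 and N = 15.
Check: N=15 gives T = 0.01782 < 0.020; N=14 gives T = 0.02376.

N = 15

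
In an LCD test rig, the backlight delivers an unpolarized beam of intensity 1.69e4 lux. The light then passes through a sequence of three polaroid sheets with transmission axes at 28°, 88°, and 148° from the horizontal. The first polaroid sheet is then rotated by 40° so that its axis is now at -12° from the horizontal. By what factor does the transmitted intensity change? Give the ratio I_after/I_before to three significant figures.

I_new/I_old ≈ 0.121

Before rotation:
Unpolarized light through the first polarizer → I₁ = ½ I₀, now polarized at 28°.
I₂ = I₁ cos²(88° − 28°) = 0.5 I₀ · cos²(60°) = 0.125 I₀.
I₃ = I₂ cos²(148° − 88°) = 0.125 I₀ · cos²(60°) = 0.03125 I₀.
After rotation:
Unpolarized light through the first polarizer → I₁ = ½ I₀, now polarized at -12°.
Angle between axes 1 and 2: 80°. I₂ = 0.5 I₀ · cos²(80°) = 0.01508 I₀.
I₃ = I₂ cos²(148° − 88°) = 0.01508 I₀ · cos²(60°) = 0.003769 I₀.
Ratio = 0.003769 / 0.03125 = 0.1206.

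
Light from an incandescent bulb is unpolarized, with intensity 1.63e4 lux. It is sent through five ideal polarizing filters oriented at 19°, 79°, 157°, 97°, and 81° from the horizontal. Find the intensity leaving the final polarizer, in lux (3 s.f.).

Unpolarized light through the first polarizer → I₁ = 1.63e4 lux/2 = 8150 lux, polarized at 19°.
I₂ = I₁ · cos²(60°) = 8150 · 0.25 = 2038 lux.
I₃ = I₂ · cos²(78°) = 2038 · 0.04323 = 88.08 lux.
I₄ = I₃ · cos²(60°) = 88.08 · 0.25 = 22.02 lux.
I₅ = I₄ · cos²(16°) = 22.02 · 0.924 = 20.35 lux.

I ≈ 20.3 lux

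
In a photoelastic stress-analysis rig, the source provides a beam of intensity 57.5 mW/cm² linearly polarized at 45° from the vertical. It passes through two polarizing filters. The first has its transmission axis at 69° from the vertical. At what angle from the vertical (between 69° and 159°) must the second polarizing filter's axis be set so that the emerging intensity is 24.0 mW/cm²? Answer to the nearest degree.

θ ≈ 114°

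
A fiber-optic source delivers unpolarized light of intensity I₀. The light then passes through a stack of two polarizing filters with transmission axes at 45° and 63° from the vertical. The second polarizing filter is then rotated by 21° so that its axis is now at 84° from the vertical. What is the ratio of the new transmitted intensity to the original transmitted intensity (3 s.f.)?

I_new/I_old ≈ 0.668

Before rotation:
Unpolarized light through the first polarizer → I₁ = ½ I₀, now polarized at 45°.
I₂ = I₁ cos²(63° − 45°) = 0.5 I₀ · cos²(18°) = 0.4523 I₀.
After rotation:
Unpolarized light through the first polarizer → I₁ = ½ I₀, now polarized at 45°.
I₂ = I₁ cos²(84° − 45°) = 0.5 I₀ · cos²(39°) = 0.302 I₀.
Ratio = 0.302 / 0.4523 = 0.6677.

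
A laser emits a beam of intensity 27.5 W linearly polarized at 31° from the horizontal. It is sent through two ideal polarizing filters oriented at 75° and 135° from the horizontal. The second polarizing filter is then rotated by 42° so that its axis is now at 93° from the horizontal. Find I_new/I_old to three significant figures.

Before rotation:
By Malus's law, I₁ = I₀ cos²(75° − 31°) = I₀ cos²(44°) = 0.5174 I₀.
I₂ = I₁ cos²(135° − 75°) = 0.5174 I₀ · cos²(60°) = 0.1294 I₀.
After rotation:
I₁ = I₀ cos²(75° − 31°) = I₀ cos²(44°) = 0.5174 I₀.
I₂ = I₁ cos²(93° − 75°) = 0.5174 I₀ · cos²(18°) = 0.468 I₀.
Ratio = 0.468 / 0.1294 = 3.618.

I_new/I_old ≈ 3.62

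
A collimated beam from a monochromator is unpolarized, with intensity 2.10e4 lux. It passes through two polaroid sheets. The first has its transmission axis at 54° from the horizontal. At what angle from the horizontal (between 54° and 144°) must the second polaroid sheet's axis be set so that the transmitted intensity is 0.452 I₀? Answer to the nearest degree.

θ ≈ 72°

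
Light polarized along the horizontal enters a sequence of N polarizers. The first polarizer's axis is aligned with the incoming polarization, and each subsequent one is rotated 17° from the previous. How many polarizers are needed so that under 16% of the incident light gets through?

N = 22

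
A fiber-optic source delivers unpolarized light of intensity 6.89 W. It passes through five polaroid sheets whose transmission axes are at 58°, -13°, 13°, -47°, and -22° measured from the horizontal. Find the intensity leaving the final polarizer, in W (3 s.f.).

Unpolarized light through the first polarizer → I₁ = 6.89 W/2 = 3.445 W, polarized at 58°.
I₂ = I₁ · cos²(71°) = 3.445 · 0.106 = 0.3652 W.
I₃ = I₂ · cos²(26°) = 0.3652 · 0.8078 = 0.295 W.
I₄ = I₃ · cos²(60°) = 0.295 · 0.25 = 0.07375 W.
I₅ = I₄ · cos²(25°) = 0.07375 · 0.8214 = 0.06057 W.

I ≈ 0.0606 W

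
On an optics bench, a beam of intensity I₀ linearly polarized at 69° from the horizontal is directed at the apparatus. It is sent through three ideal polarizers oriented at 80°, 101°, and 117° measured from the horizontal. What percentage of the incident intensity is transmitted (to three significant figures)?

≈ 77.6%

By Malus's law, I₁ = I₀ cos²(80° − 69°) = I₀ cos²(11°) = 0.9636 I₀.
I₂ = I₁ cos²(101° − 80°) = 0.9636 I₀ · cos²(21°) = 0.8398 I₀.
I₃ = I₂ cos²(117° − 101°) = 0.8398 I₀ · cos²(16°) = 0.776 I₀.
That is 77.6% of the incident intensity.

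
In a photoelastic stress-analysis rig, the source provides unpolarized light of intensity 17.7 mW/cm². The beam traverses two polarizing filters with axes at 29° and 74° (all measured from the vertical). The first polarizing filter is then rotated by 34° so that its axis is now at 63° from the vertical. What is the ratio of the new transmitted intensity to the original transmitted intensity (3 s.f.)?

Before rotation:
Unpolarized light through the first polarizer → I₁ = ½ I₀, now polarized at 29°.
I₂ = I₁ cos²(74° − 29°) = 0.5 I₀ · cos²(45°) = 0.25 I₀.
After rotation:
Unpolarized light through the first polarizer → I₁ = ½ I₀, now polarized at 63°.
I₂ = I₁ cos²(74° − 63°) = 0.5 I₀ · cos²(11°) = 0.4818 I₀.
Ratio = 0.4818 / 0.25 = 1.927.

I_new/I_old ≈ 1.93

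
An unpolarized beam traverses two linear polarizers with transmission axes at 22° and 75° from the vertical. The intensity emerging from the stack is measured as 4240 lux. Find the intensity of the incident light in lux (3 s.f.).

I₀ ≈ 2.34e4 lux

Unpolarized light through the first polarizer → I₁ = ½ I₀, now polarized at 22°.
I₂ = I₁ cos²(75° − 22°) = 0.5 I₀ · cos²(53°) = 0.1811 I₀.
So 4240 lux = 0.1811 I₀, giving I₀ = 4240/0.1811 = 2.341e+04 lux.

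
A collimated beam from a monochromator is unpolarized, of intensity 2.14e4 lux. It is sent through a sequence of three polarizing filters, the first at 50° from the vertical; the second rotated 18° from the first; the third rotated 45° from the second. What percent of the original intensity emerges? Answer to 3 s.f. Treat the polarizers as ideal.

Unpolarized light through the first polarizer → I₁ = 2.14e4 lux/2 = 1.07e+04 lux, polarized at 50°.
I₂ = I₁ · cos²(18°) = 1.07e+04 · 0.9045 = 9678 lux.
I₃ = I₂ · cos²(45°) = 9678 · 0.5 = 4839 lux.
That is 22.61% of the incident intensity.

≈ 22.6%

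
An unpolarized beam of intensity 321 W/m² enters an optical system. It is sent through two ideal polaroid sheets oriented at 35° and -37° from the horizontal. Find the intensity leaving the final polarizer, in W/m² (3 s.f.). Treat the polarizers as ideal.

I ≈ 15.3 W/m²

Unpolarized light through the first polarizer → I₁ = 321 W/m²/2 = 160.5 W/m², polarized at 35°.
I₂ = I₁ · cos²(72°) = 160.5 · 0.09549 = 15.33 W/m².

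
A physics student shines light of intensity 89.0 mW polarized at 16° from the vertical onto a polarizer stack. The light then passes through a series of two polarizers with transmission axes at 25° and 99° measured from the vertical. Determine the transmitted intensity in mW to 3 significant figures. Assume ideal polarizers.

I ≈ 6.60 mW

By Malus's law, I₁ = 89.0 mW · cos²(9°) = 86.82 mW.
I₂ = I₁ · cos²(74°) = 86.82 · 0.07598 = 6.596 mW.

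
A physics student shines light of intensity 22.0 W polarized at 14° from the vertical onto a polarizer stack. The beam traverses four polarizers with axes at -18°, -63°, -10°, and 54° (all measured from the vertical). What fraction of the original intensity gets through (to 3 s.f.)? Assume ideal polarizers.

By Malus's law, I₁ = 22.0 W · cos²(32°) = 15.82 W.
I₂ = I₁ · cos²(45°) = 15.82 · 0.5 = 7.911 W.
I₃ = I₂ · cos²(53°) = 7.911 · 0.3622 = 2.865 W.
I₄ = I₃ · cos²(64°) = 2.865 · 0.1922 = 0.5506 W.
Transmitted fraction = 0.02503.

I/I₀ ≈ 0.0250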